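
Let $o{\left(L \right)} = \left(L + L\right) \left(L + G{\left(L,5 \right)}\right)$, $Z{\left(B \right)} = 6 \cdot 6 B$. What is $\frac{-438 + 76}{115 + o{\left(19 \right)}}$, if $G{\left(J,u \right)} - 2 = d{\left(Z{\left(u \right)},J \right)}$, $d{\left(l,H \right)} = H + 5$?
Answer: $- \frac{362}{1825} \approx -0.19836$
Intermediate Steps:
$Z{\left(B \right)} = 36 B$
$d{\left(l,H \right)} = 5 + H$
$G{\left(J,u \right)} = 7 + J$ ($G{\left(J,u \right)} = 2 + \left(5 + J\right) = 7 + J$)
$o{\left(L \right)} = 2 L \left(7 + 2 L\right)$ ($o{\left(L \right)} = \left(L + L\right) \left(L + \left(7 + L\right)\right) = 2 L \left(7 + 2 L\right)$)
$\frac{-438 + 76}{115 + o{\left(19 \right)}} = \frac{-438 + 76}{115 + 2 \cdot 19 \left(7 + 2 \cdot 19\right)} = - \frac{362}{115 + 2 \cdot 19 \left(7 + 38\right)} = - \frac{362}{115 + 2 \cdot 19 \cdot 45} = - \frac{362}{115 + 1710} = - \frac{362}{1825}$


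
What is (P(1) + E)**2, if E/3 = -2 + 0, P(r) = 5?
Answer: 1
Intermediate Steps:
E = -6 (E = 3*(-2 + 0) = 3*(-2) = -6)
(P(1) + E)**2 = (5 - 6)**2 = (-1)**2 = 1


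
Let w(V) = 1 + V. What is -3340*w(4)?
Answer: -16700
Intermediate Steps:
-3340*w(4) = -3340*(1 + 4) = -3340*5 = -16700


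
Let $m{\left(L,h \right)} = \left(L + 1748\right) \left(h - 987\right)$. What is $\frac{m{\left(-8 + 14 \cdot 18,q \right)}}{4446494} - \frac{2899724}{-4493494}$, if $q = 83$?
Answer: $\frac{1200466291066}{4995073527509} \approx 0.24033$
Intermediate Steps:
$m{\left(L,h \right)} = \left(-987 + h\right) \left(1748 + L\right)$ ($m{\left(L,h \right)} = \left(1748 + L\right) \left(-987 + h\right) = \left(-987 + h\right) \left(1748 + L\right)$)
$\frac{m{\left(-8 + 14 \cdot 18,q \right)}}{4446494} - \frac{2899724}{-4493494} = \frac{-1725276 - 987 \left(-8 + 14 \cdot 18\right) + 1748 \cdot 83 + \left(-8 + 14 \cdot 18\right) 83}{4446494} - \frac{2899724}{-4493494} = \left(-1725276 - 987 \left(-8 + 252\right) + 145084 + \left(-8 + 252\right) 83\right) \frac{1}{4446494} - - \frac{1449862}{2246747} = \left(-1725276 - 240828 + 145084 + 244 \cdot 83\right) \frac{1}{4446494} + \frac{1449862}{2246747} = \left(-1725276 - 240828 + 145084 + 20252\right) \frac{1}{4446494} + \frac{1449862}{2246747} = \left(-1800768\right) \frac{1}{4446494} + \frac{1449862}{2246747} = - \frac{900384}{2223247} + \frac{1449862}{2246747} = \frac{1200466291066}{4995073527509}$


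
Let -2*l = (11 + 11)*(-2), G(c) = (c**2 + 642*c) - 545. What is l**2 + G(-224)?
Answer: -93693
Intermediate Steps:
G(c) = -545 + c**2 + 642*c
l = 22 (l = -(11 + 11)*(-2)/2 = -11*(-2) = -1/2*(-44) = 22)
l**2 + G(-224) = 22**2 + (-545 + (-224)**2 + 642*(-224)) = 484 + (-545 + 50176 - 143808) = 484 - 94177 = -93693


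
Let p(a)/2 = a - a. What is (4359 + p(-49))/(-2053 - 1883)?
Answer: -1453/1312 ≈ -1.1075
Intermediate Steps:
p(a) = 0 (p(a) = 2*(a - a) = 2*0 = 0)
(4359 + p(-49))/(-2053 - 1883) = (4359 + 0)/(-2053 - 1883) = 4359/(-3936) = 4359*(-1/3936) = -1453/1312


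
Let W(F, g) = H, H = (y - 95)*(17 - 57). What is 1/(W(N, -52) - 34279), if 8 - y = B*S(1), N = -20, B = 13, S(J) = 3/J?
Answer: -1/29239 ≈ -3.4201e-5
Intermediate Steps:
y = -31 (y = 8 - 13*3/1 = 8 - 13*3*1 = 8 - 13*3 = 8 - 1*39 = 8 - 39 = -31)
H = 5040 (H = (-31 - 95)*(17 - 57) = -126*(-40) = 5040)
W(F, g) = 5040
1/(W(N, -52) - 34279) = 1/(5040 - 34279) = 1/(-29239) = -1/29239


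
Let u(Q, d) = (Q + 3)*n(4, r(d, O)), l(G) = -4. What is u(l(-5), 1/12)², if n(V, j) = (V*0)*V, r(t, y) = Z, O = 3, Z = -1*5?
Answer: 0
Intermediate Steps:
Z = -5
r(t, y) = -5
n(V, j) = 0 (n(V, j) = 0*V = 0)
u(Q, d) = 0 (u(Q, d) = (Q + 3)*0 = (3 + Q)*0 = 0)
u(l(-5), 1/12)² = 0² = 0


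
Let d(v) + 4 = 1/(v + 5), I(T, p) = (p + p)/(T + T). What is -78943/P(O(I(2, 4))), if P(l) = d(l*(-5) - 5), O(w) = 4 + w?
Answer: 2368290/121 ≈ 19573.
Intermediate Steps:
I(T, p) = p/T (I(T, p) = (2*p)/((2*T)) = (2*p)*(1/(2*T)) = p/T)
d(v) = -4 + 1/(5 + v) (d(v) = -4 + 1/(v + 5) = -4 + 1/(5 + v))
P(l) = -(1 + 20*l)/(5*l) (P(l) = (-19 - 4*(l*(-5) - 5))/(5 + (l*(-5) - 5)) = (-19 - 4*(-5*l - 5))/(5 + (-5*l - 5)) = (-19 - 4*(-5 - 5*l))/(5 + (-5 - 5*l)) = (-19 + (20 + 20*l))/((-5*l)) = (-1/(5*l))*(1 + 20*l) = -(1 + 20*l)/(5*l))
-78943/P(O(I(2, 4))) = -78943/(-4 - 1/(5*(4 + 4/2))) = -78943/(-4 - 1/(5*(4 + 4*(½)))) = -78943/(-4 - 1/(5*(4 + 2))) = -78943/(-4 - ⅕/6) = -78943/(-4 - ⅕*⅙) = -78943/(-4 - 1/30) = -78943/(-121/30) = -78943*(-30/121) = 2368290/121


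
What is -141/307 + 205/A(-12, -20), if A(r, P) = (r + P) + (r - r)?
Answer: -67447/9824 ≈ -6.8655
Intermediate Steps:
A(r, P) = P + r (A(r, P) = (P + r) + 0 = P + r)
-141/307 + 205/A(-12, -20) = -141/307 + 205/(-20 - 12) = -141*1/307 + 205/(-32) = -141/307 + 205*(-1/32) = -141/307 - 205/32 = -67447/9824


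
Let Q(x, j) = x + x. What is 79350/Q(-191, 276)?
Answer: -39675/191 ≈ -207.72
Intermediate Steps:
Q(x, j) = 2*x
79350/Q(-191, 276) = 79350/((2*(-191))) = 79350/(-382) = 79350*(-1/382) = -39675/191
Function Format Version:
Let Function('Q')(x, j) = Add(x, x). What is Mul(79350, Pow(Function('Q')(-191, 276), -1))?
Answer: Rational(-39675, 191) ≈ -207.72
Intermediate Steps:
Function('Q')(x, j) = Mul(2, x)
Mul(79350, Pow(Function('Q')(-191, 276), -1)) = Mul(79350, Pow(Mul(2, -191), -1)) = Mul(79350, Pow(-382, -1)) = Mul(79350, Rational(-1, 382)) = Rational(-39675, 191)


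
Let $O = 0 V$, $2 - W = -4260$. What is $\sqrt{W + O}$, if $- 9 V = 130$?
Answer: $\sqrt{4262} \approx 65.284$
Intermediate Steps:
$V = - \frac{130}{9}$ ($V = \left(- \frac{1}{9}\right) 130 = - \frac{130}{9} \approx -14.444$)
$W = 4262$ ($W = 2 - -4260 = 2 + 4260 = 4262$)
$O = 0$ ($O = 0 \left(- \frac{130}{9}\right) = 0$)
$\sqrt{W + O} = \sqrt{4262 + 0} = \sqrt{4262}$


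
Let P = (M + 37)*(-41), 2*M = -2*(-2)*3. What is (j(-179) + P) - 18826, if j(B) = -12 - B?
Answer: -20422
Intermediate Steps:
M = 6 (M = (-2*(-2)*3)/2 = (4*3)/2 = (½)*12 = 6)
P = -1763 (P = (6 + 37)*(-41) = 43*(-41) = -1763)
(j(-179) + P) - 18826 = ((-12 - 1*(-179)) - 1763) - 18826 = ((-12 + 179) - 1763) - 18826 = (167 - 1763) - 18826 = -1596 - 18826 = -20422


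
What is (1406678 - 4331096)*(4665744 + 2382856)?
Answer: -20613052714800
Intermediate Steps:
(1406678 - 4331096)*(4665744 + 2382856) = -2924418*7048600 = -20613052714800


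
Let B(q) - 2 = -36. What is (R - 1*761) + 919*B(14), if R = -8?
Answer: -32015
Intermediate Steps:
B(q) = -34 (B(q) = 2 - 36 = -34)
(R - 1*761) + 919*B(14) = (-8 - 1*761) + 919*(-34) = (-8 - 761) - 31246 = -769 - 31246 = -32015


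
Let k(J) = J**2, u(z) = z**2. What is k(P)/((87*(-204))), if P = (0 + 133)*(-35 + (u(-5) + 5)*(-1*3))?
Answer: -276390625/17748 ≈ -15573.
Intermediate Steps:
P = -16625 (P = (0 + 133)*(-35 + ((-5)**2 + 5)*(-1*3)) = 133*(-35 + (25 + 5)*(-3)) = 133*(-35 + 30*(-3)) = 133*(-35 - 90) = 133*(-125) = -16625)
k(P)/((87*(-204))) = (-16625)**2/((87*(-204))) = 276390625/(-17748) = 276390625*(-1/17748) = -276390625/17748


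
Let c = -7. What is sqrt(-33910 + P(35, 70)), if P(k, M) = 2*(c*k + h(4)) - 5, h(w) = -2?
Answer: I*sqrt(34409) ≈ 185.5*I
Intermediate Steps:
P(k, M) = -9 - 14*k (P(k, M) = 2*(-7*k - 2) - 5 = 2*(-2 - 7*k) - 5 = (-4 - 14*k) - 5 = -9 - 14*k)
sqrt(-33910 + P(35, 70)) = sqrt(-33910 + (-9 - 14*35)) = sqrt(-33910 + (-9 - 490)) = sqrt(-33910 - 499) = sqrt(-34409) = I*sqrt(34409)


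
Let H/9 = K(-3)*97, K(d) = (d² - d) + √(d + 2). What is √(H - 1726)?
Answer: √(8750 + 873*I) ≈ 93.657 + 4.6606*I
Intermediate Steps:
K(d) = d² + √(2 + d) - d (K(d) = (d² - d) + √(2 + d) = d² + √(2 + d) - d)
H = 10476 + 873*I (H = 9*(((-3)² + √(2 - 3) - 1*(-3))*97) = 9*((9 + √(-1) + 3)*97) = 9*((9 + I + 3)*97) = 9*((12 + I)*97) = 9*(1164 + 97*I) = 10476 + 873*I ≈ 10476.0 + 873.0*I)
√(H - 1726) = √((10476 + 873*I) - 1726) = √(8750 + 873*I)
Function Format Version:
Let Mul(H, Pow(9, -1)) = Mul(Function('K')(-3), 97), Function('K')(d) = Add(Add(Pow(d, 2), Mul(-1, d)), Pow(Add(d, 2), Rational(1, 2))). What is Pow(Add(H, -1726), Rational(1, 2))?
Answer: Pow(Add(8750, Mul(873, I)), Rational(1, 2)) ≈ Add(93.657, Mul(4.6606, I))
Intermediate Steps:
Function('K')(d) = Add(Pow(d, 2), Pow(Add(2, d), Rational(1, 2)), Mul(-1, d)) (Function('K')(d) = Add(Add(Pow(d, 2), Mul(-1, d)), Pow(Add(2, d), Rational(1, 2))) = Add(Pow(d, 2), Pow(Add(2, d), Rational(1, 2)), Mul(-1, d)))
H = Add(10476, Mul(873, I)) (H = Mul(9, Mul(Add(Pow(-3, 2), Pow(Add(2, -3), Rational(1, 2)), Mul(-1, -3)), 97)) = Mul(9, Mul(Add(9, Pow(-1, Rational(1, 2)), 3), 97)) = Mul(9, Mul(Add(9, I, 3), 97)) = Mul(9, Mul(Add(12, I), 97)) = Mul(9, Add(1164, Mul(97, I))) = Add(10476, Mul(873, I)) ≈ Add(10476., Mul(873.00, I)))
Pow(Add(H, -1726), Rational(1, 2)) = Pow(Add(Add(10476, Mul(873, I)), -1726), Rational(1, 2)) = Pow(Add(8750, Mul(873, I)), Rational(1, 2))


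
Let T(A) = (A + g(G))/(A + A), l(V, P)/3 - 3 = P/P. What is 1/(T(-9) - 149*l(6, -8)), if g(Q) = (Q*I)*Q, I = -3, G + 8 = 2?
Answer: -2/3563 ≈ -0.00056132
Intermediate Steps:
G = -6 (G = -8 + 2 = -6)
l(V, P) = 12 (l(V, P) = 9 + 3*(P/P) = 9 + 3*1 = 9 + 3 = 12)
g(Q) = -3*Q² (g(Q) = (Q*(-3))*Q = (-3*Q)*Q = -3*Q²)
T(A) = (-108 + A)/(2*A) (T(A) = (A - 3*(-6)²)/(A + A) = (A - 3*36)/((2*A)) = (A - 108)*(1/(2*A)) = (-108 + A)*(1/(2*A)) = (-108 + A)/(2*A))
1/(T(-9) - 149*l(6, -8)) = 1/((½)*(-108 - 9)/(-9) - 149*12) = 1/((½)*(-⅑)*(-117) - 1788) = 1/(13/2 - 1788) = 1/(-3563/2) = -2/3563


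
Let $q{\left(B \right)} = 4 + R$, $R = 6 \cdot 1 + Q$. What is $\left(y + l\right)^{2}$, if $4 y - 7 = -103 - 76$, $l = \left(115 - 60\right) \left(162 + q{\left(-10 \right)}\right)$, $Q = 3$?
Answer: $91814724$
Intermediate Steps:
$R = 9$ ($R = 6 \cdot 1 + 3 = 6 + 3 = 9$)
$q{\left(B \right)} = 13$ ($q{\left(B \right)} = 4 + 9 = 13$)
$l = 9625$ ($l = \left(115 - 60\right) \left(162 + 13\right) = 55 \cdot 175 = 9625$)
$y = -43$ ($y = \frac{7}{4} + \frac{-103 - 76}{4} = \frac{7}{4} + \frac{1}{4} \left(-179\right) = \frac{7}{4} - \frac{179}{4} = -43$)
$\left(y + l\right)^{2} = \left(-43 + 9625\right)^{2} = 9582^{2} = 91814724$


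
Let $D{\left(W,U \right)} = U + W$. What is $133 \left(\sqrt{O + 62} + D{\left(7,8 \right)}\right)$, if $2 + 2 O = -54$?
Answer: $1995 + 133 \sqrt{34} \approx 2770.5$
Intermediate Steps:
$O = -28$ ($O = -1 + \frac{1}{2} \left(-54\right) = -1 - 27 = -28$)
$133 \left(\sqrt{O + 62} + D{\left(7,8 \right)}\right) = 133 \left(\sqrt{-28 + 62} + \left(8 + 7\right)\right) = 133 \left(\sqrt{34} + 15\right) = 133 \left(15 + \sqrt{34}\right) = 1995 + 133 \sqrt{34}$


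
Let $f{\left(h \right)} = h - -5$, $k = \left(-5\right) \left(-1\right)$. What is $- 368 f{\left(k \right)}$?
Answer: $-3680$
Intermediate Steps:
$k = 5$
$f{\left(h \right)} = 5 + h$ ($f{\left(h \right)} = h + 5 = 5 + h$)
$- 368 f{\left(k \right)} = - 368 \left(5 + 5\right) = \left(-368\right) 10 = -3680$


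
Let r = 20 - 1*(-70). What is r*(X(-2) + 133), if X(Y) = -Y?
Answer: 12150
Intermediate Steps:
r = 90 (r = 20 + 70 = 90)
r*(X(-2) + 133) = 90*(-1*(-2) + 133) = 90*(2 + 133) = 90*135 = 12150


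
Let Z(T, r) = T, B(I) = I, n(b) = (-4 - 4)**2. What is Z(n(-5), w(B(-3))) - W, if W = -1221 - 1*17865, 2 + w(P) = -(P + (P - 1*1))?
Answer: 19150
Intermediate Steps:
n(b) = 64 (n(b) = (-8)**2 = 64)
w(P) = -1 - 2*P (w(P) = -2 - (P + (P - 1*1)) = -2 - (P + (P - 1)) = -2 - (P + (-1 + P)) = -2 - (-1 + 2*P) = -2 + (1 - 2*P) = -1 - 2*P)
W = -19086 (W = -1221 - 17865 = -19086)
Z(n(-5), w(B(-3))) - W = 64 - 1*(-19086) = 64 + 19086 = 19150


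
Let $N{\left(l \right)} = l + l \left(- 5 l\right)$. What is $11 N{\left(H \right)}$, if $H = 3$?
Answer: $-462$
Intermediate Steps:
$N{\left(l \right)} = l - 5 l^{2}$
$11 N{\left(H \right)} = 11 \cdot 3 \left(1 - 15\right) = 11 \cdot 3 \left(-14\right) = 11 \left(-42\right) = -462$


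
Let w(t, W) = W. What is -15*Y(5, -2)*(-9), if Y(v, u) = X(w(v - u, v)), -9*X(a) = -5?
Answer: 75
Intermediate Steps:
X(a) = 5/9 (X(a) = -1/9*(-5) = 5/9)
Y(v, u) = 5/9
-15*Y(5, -2)*(-9) = -15*5/9*(-9) = -25/3*(-9) = 75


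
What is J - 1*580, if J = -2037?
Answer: -2617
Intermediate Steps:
J - 1*580 = -2037 - 1*580 = -2037 - 580 = -2617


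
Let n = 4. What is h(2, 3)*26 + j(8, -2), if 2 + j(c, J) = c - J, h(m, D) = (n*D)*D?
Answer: 944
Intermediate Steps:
h(m, D) = 4*D² (h(m, D) = (4*D)*D = 4*D²)
j(c, J) = -2 + c - J (j(c, J) = -2 + (c - J) = -2 + c - J)
h(2, 3)*26 + j(8, -2) = (4*3²)*26 + (-2 + 8 - 1*(-2)) = (4*9)*26 + (-2 + 8 + 2) = 36*26 + 8 = 936 + 8 = 944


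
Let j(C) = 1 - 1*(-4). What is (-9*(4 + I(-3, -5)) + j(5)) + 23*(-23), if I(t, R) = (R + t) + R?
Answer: -443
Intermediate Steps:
I(t, R) = t + 2*R
j(C) = 5 (j(C) = 1 + 4 = 5)
(-9*(4 + I(-3, -5)) + j(5)) + 23*(-23) = (-9*(4 + (-3 + 2*(-5))) + 5) + 23*(-23) = (-9*(4 + (-3 - 10)) + 5) - 529 = (-9*(4 - 13) + 5) - 529 = (-9*(-9) + 5) - 529 = (81 + 5) - 529 = 86 - 529 = -443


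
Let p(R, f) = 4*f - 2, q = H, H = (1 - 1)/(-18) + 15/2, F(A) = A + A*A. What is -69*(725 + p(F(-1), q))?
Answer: -51957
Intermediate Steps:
F(A) = A + A²
H = 15/2 (H = 0*(-1/18) + 15*(½) = 0 + 15/2 = 15/2 ≈ 7.5000)
q = 15/2 ≈ 7.5000
p(R, f) = -2 + 4*f
-69*(725 + p(F(-1), q)) = -69*(725 + (-2 + 4*(15/2))) = -69*(725 + (-2 + 30)) = -69*(725 + 28) = -69*753 = -51957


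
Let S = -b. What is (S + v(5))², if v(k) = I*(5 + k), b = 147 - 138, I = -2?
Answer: 841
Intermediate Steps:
b = 9
v(k) = -10 - 2*k (v(k) = -2*(5 + k) = -10 - 2*k)
S = -9 (S = -1*9 = -9)
(S + v(5))² = (-9 + (-10 - 2*5))² = (-9 + (-10 - 10))² = (-9 - 20)² = (-29)² = 841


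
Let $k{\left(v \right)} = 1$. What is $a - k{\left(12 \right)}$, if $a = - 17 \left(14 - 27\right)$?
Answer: $220$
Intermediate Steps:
$a = 221$ ($a = \left(-17\right) \left(-13\right) = 221$)
$a - k{\left(12 \right)} = 221 - 1 = 220$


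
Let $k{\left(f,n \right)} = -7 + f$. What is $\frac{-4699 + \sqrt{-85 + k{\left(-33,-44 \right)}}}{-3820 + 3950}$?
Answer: $- \frac{4699}{130} + \frac{i \sqrt{5}}{26} \approx -36.146 + 0.086003 i$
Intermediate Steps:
$\frac{-4699 + \sqrt{-85 + k{\left(-33,-44 \right)}}}{-3820 + 3950} = \frac{-4699 + \sqrt{-85 - 40}}{-3820 + 3950} = \frac{-4699 + \sqrt{-85 - 40}}{130} = \left(-4699 + \sqrt{-125}\right) \frac{1}{130} = \left(-4699 + 5 i \sqrt{5}\right) \frac{1}{130} = - \frac{4699}{130} + \frac{i \sqrt{5}}{26}$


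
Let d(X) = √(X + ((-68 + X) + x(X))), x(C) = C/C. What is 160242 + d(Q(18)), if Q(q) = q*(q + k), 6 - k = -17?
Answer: 160242 + √1409 ≈ 1.6028e+5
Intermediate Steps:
k = 23 (k = 6 - 1*(-17) = 6 + 17 = 23)
x(C) = 1
Q(q) = q*(23 + q) (Q(q) = q*(q + 23) = q*(23 + q))
d(X) = √(-67 + 2*X) (d(X) = √(X + ((-68 + X) + 1)) = √(X + (-67 + X)) = √(-67 + 2*X))
160242 + d(Q(18)) = 160242 + √(-67 + 2*(18*(23 + 18))) = 160242 + √(-67 + 2*(18*41)) = 160242 + √(-67 + 2*738) = 160242 + √(-67 + 1476) = 160242 + √1409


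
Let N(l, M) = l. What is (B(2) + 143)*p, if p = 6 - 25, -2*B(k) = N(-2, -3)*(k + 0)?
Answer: -2755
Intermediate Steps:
B(k) = k (B(k) = -(-1)*(k + 0) = -(-1)*k = k)
p = -19
(B(2) + 143)*p = (2 + 143)*(-19) = 145*(-19) = -2755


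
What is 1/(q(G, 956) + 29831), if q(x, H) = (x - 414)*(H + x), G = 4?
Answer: -1/363769 ≈ -2.7490e-6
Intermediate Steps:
q(x, H) = (-414 + x)*(H + x)
1/(q(G, 956) + 29831) = 1/((4**2 - 414*956 - 414*4 + 956*4) + 29831) = 1/((16 - 395784 - 1656 + 3824) + 29831) = 1/(-393600 + 29831) = 1/(-363769) = -1/363769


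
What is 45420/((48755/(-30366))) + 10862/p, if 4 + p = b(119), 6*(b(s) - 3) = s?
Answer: -4362137700/157409 ≈ -27712.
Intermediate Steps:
b(s) = 3 + s/6
p = 113/6 (p = -4 + (3 + (⅙)*119) = -4 + (3 + 119/6) = -4 + 137/6 = 113/6 ≈ 18.833)
45420/((48755/(-30366))) + 10862/p = 45420/((48755/(-30366))) + 10862/(113/6) = 45420/((48755*(-1/30366))) + 10862*(6/113) = 45420/(-6965/4338) + 65172/113 = 45420*(-4338/6965) + 65172/113 = -39406392/1393 + 65172/113 = -4362137700/157409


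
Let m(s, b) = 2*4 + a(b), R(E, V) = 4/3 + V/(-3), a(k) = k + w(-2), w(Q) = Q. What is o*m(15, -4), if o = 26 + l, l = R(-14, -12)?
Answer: 188/3 ≈ 62.667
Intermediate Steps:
a(k) = -2 + k (a(k) = k - 2 = -2 + k)
R(E, V) = 4/3 - V/3 (R(E, V) = 4*(1/3) + V*(-1/3) = 4/3 - V/3)
l = 16/3 (l = 4/3 - 1/3*(-12) = 4/3 + 4 = 16/3 ≈ 5.3333)
m(s, b) = 6 + b (m(s, b) = 2*4 + (-2 + b) = 8 + (-2 + b) = 6 + b)
o = 94/3 (o = 26 + 16/3 = 94/3 ≈ 31.333)
o*m(15, -4) = 94*(6 - 4)/3 = (94/3)*2 = 188/3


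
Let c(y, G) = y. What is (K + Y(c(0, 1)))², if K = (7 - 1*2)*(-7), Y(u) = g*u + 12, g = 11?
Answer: 529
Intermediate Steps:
Y(u) = 12 + 11*u (Y(u) = 11*u + 12 = 12 + 11*u)
K = -35 (K = (7 - 2)*(-7) = 5*(-7) = -35)
(K + Y(c(0, 1)))² = (-35 + (12 + 11*0))² = (-35 + (12 + 0))² = (-35 + 12)² = (-23)² = 529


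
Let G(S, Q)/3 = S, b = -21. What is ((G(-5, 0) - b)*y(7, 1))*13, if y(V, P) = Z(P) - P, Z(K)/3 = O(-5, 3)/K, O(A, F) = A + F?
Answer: -546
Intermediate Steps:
G(S, Q) = 3*S
Z(K) = -6/K (Z(K) = 3*((-5 + 3)/K) = 3*(-2/K) = -6/K)
y(V, P) = -P - 6/P (y(V, P) = -6/P - P = -P - 6/P)
((G(-5, 0) - b)*y(7, 1))*13 = ((3*(-5) - 1*(-21))*(-1*1 - 6/1))*13 = ((-15 + 21)*(-1 - 6*1))*13 = (6*(-1 - 6))*13 = (6*(-7))*13 = -42*13 = -546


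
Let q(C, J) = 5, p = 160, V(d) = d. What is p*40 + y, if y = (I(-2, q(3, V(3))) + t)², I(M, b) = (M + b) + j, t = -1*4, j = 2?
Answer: 6401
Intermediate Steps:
t = -4
I(M, b) = 2 + M + b (I(M, b) = (M + b) + 2 = 2 + M + b)
y = 1 (y = ((2 - 2 + 5) - 4)² = (5 - 4)² = 1² = 1)
p*40 + y = 160*40 + 1 = 6400 + 1 = 6401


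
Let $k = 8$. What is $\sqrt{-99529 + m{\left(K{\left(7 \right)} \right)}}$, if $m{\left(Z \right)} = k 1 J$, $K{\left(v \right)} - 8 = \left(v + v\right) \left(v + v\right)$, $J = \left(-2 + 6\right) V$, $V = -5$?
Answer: $i \sqrt{99689} \approx 315.74 i$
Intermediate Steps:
$J = -20$ ($J = \left(-2 + 6\right) \left(-5\right) = 4 \left(-5\right) = -20$)
$K{\left(v \right)} = 8 + 4 v^{2}$ ($K{\left(v \right)} = 8 + \left(v + v\right) \left(v + v\right) = 8 + 2 v 2 v = 8 + 4 v^{2}$)
$m{\left(Z \right)} = -160$ ($m{\left(Z \right)} = 8 \cdot 1 \left(-20\right) = 8 \left(-20\right) = -160$)
$\sqrt{-99529 + m{\left(K{\left(7 \right)} \right)}} = \sqrt{-99529 - 160} = \sqrt{-99689} = i \sqrt{99689}$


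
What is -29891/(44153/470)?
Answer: -14048770/44153 ≈ -318.18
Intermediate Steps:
-29891/(44153/470) = -29891/(44153*(1/470)) = -29891/44153/470 = -29891*470/44153 = -14048770/44153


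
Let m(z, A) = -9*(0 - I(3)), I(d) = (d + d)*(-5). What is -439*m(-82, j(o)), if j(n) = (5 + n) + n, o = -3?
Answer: 118530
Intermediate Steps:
I(d) = -10*d (I(d) = (2*d)*(-5) = -10*d)
j(n) = 5 + 2*n
m(z, A) = -270 (m(z, A) = -9*(0 - (-10)*3) = -9*(0 - 1*(-30)) = -9*(0 + 30) = -9*30 = -270)
-439*m(-82, j(o)) = -439*(-270) = 118530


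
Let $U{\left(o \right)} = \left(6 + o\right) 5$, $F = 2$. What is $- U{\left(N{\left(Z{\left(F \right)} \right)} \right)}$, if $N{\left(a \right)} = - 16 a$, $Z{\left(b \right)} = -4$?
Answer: $-350$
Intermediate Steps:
$U{\left(o \right)} = 30 + 5 o$
$- U{\left(N{\left(Z{\left(F \right)} \right)} \right)} = - (30 + 5 \left(\left(-16\right) \left(-4\right)\right)) = - (30 + 5 \cdot 64) = - (30 + 320) = \left(-1\right) 350 = -350$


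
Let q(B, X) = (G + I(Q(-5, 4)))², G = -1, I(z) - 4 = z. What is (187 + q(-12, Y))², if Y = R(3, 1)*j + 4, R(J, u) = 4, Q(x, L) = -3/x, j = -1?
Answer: 24990001/625 ≈ 39984.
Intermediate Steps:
I(z) = 4 + z
Y = 0 (Y = 4*(-1) + 4 = -4 + 4 = 0)
q(B, X) = 324/25 (q(B, X) = (-1 + (4 - 3/(-5)))² = (-1 + (4 - 3*(-⅕)))² = (-1 + (4 + ⅗))² = (-1 + 23/5)² = (18/5)² = 324/25)
(187 + q(-12, Y))² = (187 + 324/25)² = (4999/25)² = 24990001/625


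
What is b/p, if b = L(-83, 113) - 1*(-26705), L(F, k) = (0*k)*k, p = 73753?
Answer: 26705/73753 ≈ 0.36209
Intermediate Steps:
L(F, k) = 0 (L(F, k) = 0*k = 0)
b = 26705 (b = 0 - 1*(-26705) = 0 + 26705 = 26705)
b/p = 26705/73753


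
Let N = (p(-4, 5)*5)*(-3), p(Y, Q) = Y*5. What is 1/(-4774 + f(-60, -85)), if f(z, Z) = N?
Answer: -1/4474 ≈ -0.00022351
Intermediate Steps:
p(Y, Q) = 5*Y
N = 300 (N = ((5*(-4))*5)*(-3) = -20*5*(-3) = -100*(-3) = 300)
f(z, Z) = 300
1/(-4774 + f(-60, -85)) = 1/(-4774 + 300) = 1/(-4474) = -1/4474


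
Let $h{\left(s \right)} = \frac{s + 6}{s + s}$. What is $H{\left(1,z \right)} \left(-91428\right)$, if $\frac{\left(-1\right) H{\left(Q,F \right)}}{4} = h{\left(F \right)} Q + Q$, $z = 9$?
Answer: $670472$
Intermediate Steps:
$h{\left(s \right)} = \frac{6 + s}{2 s}$
$H{\left(Q,F \right)} = - 4 Q - \frac{2 Q \left(6 + F\right)}{F}$ ($H{\left(Q,F \right)} = - 4 \left(\frac{6 + F}{2 F} Q + Q\right) = - 4 \left(\frac{Q \left(6 + F\right)}{2 F} + Q\right) = - 4 \left(Q + \frac{Q \left(6 + F\right)}{2 F}\right) = - 4 Q - \frac{2 Q \left(6 + F\right)}{F}$)
$H{\left(1,z \right)} \left(-91428\right) = \left(-6\right) 1 \cdot \frac{1}{9} \left(2 + 9\right) \left(-91428\right) = \left(-6\right) 1 \cdot \frac{1}{9} \cdot 11 \left(-91428\right) = \left(- \frac{22}{3}\right) \left(-91428\right) = 670472$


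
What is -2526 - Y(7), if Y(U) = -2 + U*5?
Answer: -2559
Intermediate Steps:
Y(U) = -2 + 5*U
-2526 - Y(7) = -2526 - (-2 + 5*7) = -2526 - (-2 + 35) = -2526 - 1*33 = -2526 - 33 = -2559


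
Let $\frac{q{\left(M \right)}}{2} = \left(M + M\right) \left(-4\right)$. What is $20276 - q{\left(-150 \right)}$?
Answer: $17876$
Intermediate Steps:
$q{\left(M \right)} = - 16 M$ ($q{\left(M \right)} = 2 \left(M + M\right) \left(-4\right) = 2 \cdot 2 M \left(-4\right) = 2 \left(- 8 M\right) = - 16 M$)
$20276 - q{\left(-150 \right)} = 20276 - \left(-16\right) \left(-150\right) = 20276 - 2400 = 17876$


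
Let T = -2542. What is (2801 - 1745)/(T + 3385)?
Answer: 352/281 ≈ 1.2527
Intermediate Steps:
(2801 - 1745)/(T + 3385) = (2801 - 1745)/(-2542 + 3385) = 1056/843 = 1056*(1/843) = 352/281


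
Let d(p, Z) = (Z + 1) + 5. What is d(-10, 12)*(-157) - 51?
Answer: -2877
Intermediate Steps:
d(p, Z) = 6 + Z (d(p, Z) = (1 + Z) + 5 = 6 + Z)
d(-10, 12)*(-157) - 51 = (6 + 12)*(-157) - 51 = 18*(-157) - 51 = -2826 - 51 = -2877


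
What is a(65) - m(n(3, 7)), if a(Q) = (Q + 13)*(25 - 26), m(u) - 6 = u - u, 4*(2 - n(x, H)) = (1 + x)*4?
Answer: -84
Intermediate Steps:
n(x, H) = 1 - x (n(x, H) = 2 - (1 + x)*4/4 = 2 - (4 + 4*x)/4 = 2 + (-1 - x) = 1 - x)
m(u) = 6 (m(u) = 6 + (u - u) = 6 + 0 = 6)
a(Q) = -13 - Q (a(Q) = (13 + Q)*(-1) = -13 - Q)
a(65) - m(n(3, 7)) = (-13 - 1*65) - 1*6 = (-13 - 65) - 6 = -78 - 6 = -84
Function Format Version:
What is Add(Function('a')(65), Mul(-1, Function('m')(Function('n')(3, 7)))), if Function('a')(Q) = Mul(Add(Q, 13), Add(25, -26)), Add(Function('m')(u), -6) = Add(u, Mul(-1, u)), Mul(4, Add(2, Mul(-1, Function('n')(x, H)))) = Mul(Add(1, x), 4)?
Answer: -84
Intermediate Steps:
Function('n')(x, H) = Add(1, Mul(-1, x)) (Function('n')(x, H) = Add(2, Mul(Rational(-1, 4), Mul(Add(1, x), 4))) = Add(2, Mul(Rational(-1, 4), Add(4, Mul(4, x)))) = Add(2, Add(-1, Mul(-1, x))) = Add(1, Mul(-1, x)))
Function('m')(u) = 6 (Function('m')(u) = Add(6, Add(u, Mul(-1, u))) = Add(6, 0) = 6)
Function('a')(Q) = Add(-13, Mul(-1, Q)) (Function('a')(Q) = Mul(Add(13, Q), -1) = Add(-13, Mul(-1, Q)))
Add(Function('a')(65), Mul(-1, Function('m')(Function('n')(3, 7)))) = Add(Add(-13, Mul(-1, 65)), Mul(-1, 6)) = Add(Add(-13, -65), -6) = Add(-78, -6) = -84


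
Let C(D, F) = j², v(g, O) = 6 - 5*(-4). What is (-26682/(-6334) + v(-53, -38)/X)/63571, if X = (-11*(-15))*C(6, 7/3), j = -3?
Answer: 19893727/298974095145 ≈ 6.6540e-5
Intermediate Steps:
v(g, O) = 26 (v(g, O) = 6 + 20 = 26)
C(D, F) = 9 (C(D, F) = (-3)² = 9)
X = 1485 (X = -11*(-15)*9 = 165*9 = 1485)
(-26682/(-6334) + v(-53, -38)/X)/63571 = (-26682/(-6334) + 26/1485)/63571 = (-26682*(-1/6334) + 26*(1/1485))*(1/63571) = (13341/3167 + 26/1485)*(1/63571) = (19893727/4702995)*(1/63571) = 19893727/298974095145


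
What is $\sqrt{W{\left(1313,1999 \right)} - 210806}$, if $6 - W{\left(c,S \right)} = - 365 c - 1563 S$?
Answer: $\sqrt{3392882} \approx 1842.0$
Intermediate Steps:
$W{\left(c,S \right)} = 6 + 365 c + 1563 S$ ($W{\left(c,S \right)} = 6 - \left(- 365 c - 1563 S\right) = 6 - \left(- 1563 S - 365 c\right) = 6 + \left(365 c + 1563 S\right) = 6 + 365 c + 1563 S$)
$\sqrt{W{\left(1313,1999 \right)} - 210806} = \sqrt{\left(6 + 365 \cdot 1313 + 1563 \cdot 1999\right) - 210806} = \sqrt{\left(6 + 479245 + 3124437\right) - 210806} = \sqrt{3603688 - 210806} = \sqrt{3392882}$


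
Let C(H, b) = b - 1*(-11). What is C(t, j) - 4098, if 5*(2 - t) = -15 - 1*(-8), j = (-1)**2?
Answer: -4086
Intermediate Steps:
j = 1
t = 17/5 (t = 2 - (-15 - 1*(-8))/5 = 2 - (-15 + 8)/5 = 2 - 1/5*(-7) = 2 + 7/5 = 17/5 ≈ 3.4000)
C(H, b) = 11 + b (C(H, b) = b + 11 = 11 + b)
C(t, j) - 4098 = (11 + 1) - 4098 = 12 - 4098 = -4086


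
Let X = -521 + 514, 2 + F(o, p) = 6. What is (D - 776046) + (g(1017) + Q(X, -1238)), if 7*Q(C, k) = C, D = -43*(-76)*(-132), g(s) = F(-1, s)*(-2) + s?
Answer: -1206414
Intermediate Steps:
F(o, p) = 4 (F(o, p) = -2 + 6 = 4)
g(s) = -8 + s (g(s) = 4*(-2) + s = -8 + s)
X = -7
D = -431376 (D = 3268*(-132) = -431376)
Q(C, k) = C/7
(D - 776046) + (g(1017) + Q(X, -1238)) = (-431376 - 776046) + ((-8 + 1017) + (1/7)*(-7)) = -1207422 + (1009 - 1) = -1207422 + 1008 = -1206414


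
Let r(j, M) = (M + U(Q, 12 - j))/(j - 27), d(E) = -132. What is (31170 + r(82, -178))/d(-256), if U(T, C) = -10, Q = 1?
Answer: -857081/3630 ≈ -236.11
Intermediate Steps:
r(j, M) = (-10 + M)/(-27 + j) (r(j, M) = (M - 10)/(j - 27) = (-10 + M)/(-27 + j))
(31170 + r(82, -178))/d(-256) = (31170 + (-10 - 178)/(-27 + 82))/(-132) = (31170 - 188/55)*(-1/132) = (1714162/55)*(-1/132) = -857081/3630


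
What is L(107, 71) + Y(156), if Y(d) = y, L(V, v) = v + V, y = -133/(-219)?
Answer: 39115/219 ≈ 178.61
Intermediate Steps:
y = 133/219 (y = -133*(-1/219) = 133/219 ≈ 0.60731)
L(V, v) = V + v
Y(d) = 133/219
L(107, 71) + Y(156) = (107 + 71) + 133/219 = 178 + 133/219 = 39115/219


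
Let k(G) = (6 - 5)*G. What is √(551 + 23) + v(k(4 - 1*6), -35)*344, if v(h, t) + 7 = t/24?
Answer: -8729/3 + √574 ≈ -2885.7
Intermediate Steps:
k(G) = G (k(G) = 1*G = G)
v(h, t) = -7 + t/24
√(551 + 23) + v(k(4 - 1*6), -35)*344 = √(551 + 23) + (-7 + (1/24)*(-35))*344 = √574 + (-7 - 35/24)*344 = √574 - 203/24*344 = √574 - 8729/3 = -8729/3 + √574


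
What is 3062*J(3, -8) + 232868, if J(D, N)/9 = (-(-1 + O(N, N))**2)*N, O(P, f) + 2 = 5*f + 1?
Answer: 389131364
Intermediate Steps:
O(P, f) = -1 + 5*f (O(P, f) = -2 + (5*f + 1) = -2 + (1 + 5*f) = -1 + 5*f)
J(D, N) = -9*N*(-2 + 5*N)**2 (J(D, N) = 9*((-(-1 + (-1 + 5*N))**2)*N) = 9*((-(-2 + 5*N)**2)*N) = 9*(-N*(-2 + 5*N)**2) = -9*N*(-2 + 5*N)**2)
3062*J(3, -8) + 232868 = 3062*(-9*(-8)*(-2 + 5*(-8))**2) + 232868 = 3062*(-9*(-8)*(-2 - 40)**2) + 232868 = 3062*(-9*(-8)*(-42)**2) + 232868 = 3062*(-9*(-8)*1764) + 232868 = 3062*127008 + 232868 = 388898496 + 232868 = 389131364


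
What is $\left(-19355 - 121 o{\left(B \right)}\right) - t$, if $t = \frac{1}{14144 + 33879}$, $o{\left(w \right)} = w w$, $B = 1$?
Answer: $- \frac{935295949}{48023} \approx -19476.0$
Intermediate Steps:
$o{\left(w \right)} = w^{2}$
$t = \frac{1}{48023} \approx 2.0823 \cdot 10^{-5}$
$\left(-19355 - 121 o{\left(B \right)}\right) - t = \left(-19355 - 121 \cdot 1^{2}\right) - \frac{1}{48023} = \left(-19355 - 121 \cdot 1\right) - \frac{1}{48023} = \left(-19355 - 121\right) - \frac{1}{48023} = -19476 - \frac{1}{48023} = - \frac{935295949}{48023}$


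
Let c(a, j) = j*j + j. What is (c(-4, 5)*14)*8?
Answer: 3360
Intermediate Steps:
c(a, j) = j + j² (c(a, j) = j² + j = j + j²)
(c(-4, 5)*14)*8 = ((5*(1 + 5))*14)*8 = ((5*6)*14)*8 = (30*14)*8 = 420*8 = 3360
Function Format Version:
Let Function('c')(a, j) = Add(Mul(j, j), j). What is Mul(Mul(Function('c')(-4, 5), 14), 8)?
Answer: 3360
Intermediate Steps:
Function('c')(a, j) = Add(j, Pow(j, 2)) (Function('c')(a, j) = Add(Pow(j, 2), j) = Add(j, Pow(j, 2)))
Mul(Mul(Function('c')(-4, 5), 14), 8) = Mul(Mul(Mul(5, Add(1, 5)), 14), 8) = Mul(Mul(Mul(5, 6), 14), 8) = Mul(Mul(30, 14), 8) = Mul(420, 8) = 3360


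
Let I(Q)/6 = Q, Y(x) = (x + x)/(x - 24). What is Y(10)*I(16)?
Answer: -960/7 ≈ -137.14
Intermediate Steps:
Y(x) = 2*x/(-24 + x) (Y(x) = (2*x)/(-24 + x) = 2*x/(-24 + x))
I(Q) = 6*Q
Y(10)*I(16) = (2*10/(-24 + 10))*(6*16) = (2*10/(-14))*96 = (2*10*(-1/14))*96 = -10/7*96 = -960/7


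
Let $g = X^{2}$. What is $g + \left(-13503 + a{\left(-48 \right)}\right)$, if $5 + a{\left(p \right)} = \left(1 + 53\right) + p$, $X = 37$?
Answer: $-12133$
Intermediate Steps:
$a{\left(p \right)} = 49 + p$ ($a{\left(p \right)} = -5 + \left(\left(1 + 53\right) + p\right) = -5 + \left(54 + p\right) = 49 + p$)
$g = 1369$ ($g = 37^{2} = 1369$)
$g + \left(-13503 + a{\left(-48 \right)}\right) = 1369 + \left(-13503 + \left(49 - 48\right)\right) = 1369 + \left(-13503 + 1\right) = 1369 - 13502 = -12133$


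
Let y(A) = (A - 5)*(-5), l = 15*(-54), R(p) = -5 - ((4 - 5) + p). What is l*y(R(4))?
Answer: -52650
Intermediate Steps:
R(p) = -4 - p (R(p) = -5 - (-1 + p) = -5 + (1 - p) = -4 - p)
l = -810
y(A) = 25 - 5*A (y(A) = (-5 + A)*(-5) = 25 - 5*A)
l*y(R(4)) = -810*(25 - 5*(-4 - 1*4)) = -810*(25 - 5*(-4 - 4)) = -810*(25 - 5*(-8)) = -810*(25 + 40) = -810*65 = -52650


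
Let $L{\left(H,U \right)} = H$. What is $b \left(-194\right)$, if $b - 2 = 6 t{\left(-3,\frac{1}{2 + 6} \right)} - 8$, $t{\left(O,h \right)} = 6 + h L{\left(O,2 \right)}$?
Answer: $- \frac{10767}{2} \approx -5383.5$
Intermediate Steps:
$t{\left(O,h \right)} = 6 + O h$ ($t{\left(O,h \right)} = 6 + h O = 6 + O h$)
$b = \frac{111}{4}$ ($b = 2 - \left(8 - 6 \left(6 - \frac{3}{2 + 6}\right)\right) = 2 - \left(8 - 6 \left(6 - \frac{3}{8}\right)\right) = 2 + \left(6 \cdot \frac{45}{8} - 8\right) = 2 + \left(\frac{135}{4} - 8\right) = 2 + \frac{103}{4} = \frac{111}{4} \approx 27.75$)
$b \left(-194\right) = \frac{111}{4} \left(-194\right) = - \frac{10767}{2}$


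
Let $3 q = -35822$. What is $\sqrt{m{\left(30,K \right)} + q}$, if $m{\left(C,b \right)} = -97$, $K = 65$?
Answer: $\frac{7 i \sqrt{2211}}{3} \approx 109.72 i$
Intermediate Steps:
$q = - \frac{35822}{3}$ ($q = \frac{1}{3} \left(-35822\right) = - \frac{35822}{3} \approx -11941.0$)
$\sqrt{m{\left(30,K \right)} + q} = \sqrt{-97 - \frac{35822}{3}} = \sqrt{- \frac{36113}{3}} = \frac{7 i \sqrt{2211}}{3}$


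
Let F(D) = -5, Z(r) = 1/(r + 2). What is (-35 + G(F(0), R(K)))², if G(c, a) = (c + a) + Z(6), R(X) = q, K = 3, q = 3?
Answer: 87025/64 ≈ 1359.8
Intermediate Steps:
Z(r) = 1/(2 + r)
R(X) = 3
G(c, a) = ⅛ + a + c (G(c, a) = (c + a) + 1/(2 + 6) = (a + c) + 1/8 = (a + c) + ⅛ = ⅛ + a + c)
(-35 + G(F(0), R(K)))² = (-35 + (⅛ + 3 - 5))² = (-35 - 15/8)² = (-295/8)² = 87025/64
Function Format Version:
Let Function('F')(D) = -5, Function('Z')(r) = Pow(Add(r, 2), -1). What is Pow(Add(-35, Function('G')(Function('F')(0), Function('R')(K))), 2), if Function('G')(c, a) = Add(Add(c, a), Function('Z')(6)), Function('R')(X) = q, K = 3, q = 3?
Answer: Rational(87025, 64) ≈ 1359.8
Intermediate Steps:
Function('Z')(r) = Pow(Add(2, r), -1)
Function('R')(X) = 3
Function('G')(c, a) = Add(Rational(1, 8), a, c) (Function('G')(c, a) = Add(Add(c, a), Pow(Add(2, 6), -1)) = Add(Add(a, c), Pow(8, -1)) = Add(Add(a, c), Rational(1, 8)) = Add(Rational(1, 8), a, c))
Pow(Add(-35, Function('G')(Function('F')(0), Function('R')(K))), 2) = Pow(Add(-35, Add(Rational(1, 8), 3, -5)), 2) = Pow(Add(-35, Rational(-15, 8)), 2) = Pow(Rational(-295, 8), 2) = Rational(87025, 64)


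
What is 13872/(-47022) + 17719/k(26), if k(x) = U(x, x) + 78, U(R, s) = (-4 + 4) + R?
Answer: 627255/3688 ≈ 170.08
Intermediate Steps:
U(R, s) = R (U(R, s) = 0 + R = R)
k(x) = 78 + x (k(x) = x + 78 = 78 + x)
13872/(-47022) + 17719/k(26) = 13872/(-47022) + 17719/(78 + 26) = 13872*(-1/47022) + 17719/104 = -136/461 + 17719*(1/104) = -136/461 + 1363/8 = 627255/3688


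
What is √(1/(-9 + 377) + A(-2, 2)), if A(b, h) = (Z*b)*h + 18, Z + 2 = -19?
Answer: √863351/92 ≈ 10.100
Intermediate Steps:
Z = -21 (Z = -2 - 19 = -21)
A(b, h) = 18 - 21*b*h (A(b, h) = (-21*b)*h + 18 = -21*b*h + 18 = 18 - 21*b*h)
√(1/(-9 + 377) + A(-2, 2)) = √(1/(-9 + 377) + (18 - 21*(-2)*2)) = √(1/368 + (18 + 84)) = √(1/368 + 102) = √(37537/368) = √863351/92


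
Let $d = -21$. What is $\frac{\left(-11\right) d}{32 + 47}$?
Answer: $\frac{231}{79} \approx 2.924$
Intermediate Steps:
$\frac{\left(-11\right) d}{32 + 47} = \frac{\left(-11\right) \left(-21\right)}{32 + 47} = \frac{231}{79}$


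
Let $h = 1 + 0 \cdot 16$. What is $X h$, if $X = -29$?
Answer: $-29$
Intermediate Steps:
$h = 1$ ($h = 1 + 0 = 1$)
$X h = \left(-29\right) 1 = -29$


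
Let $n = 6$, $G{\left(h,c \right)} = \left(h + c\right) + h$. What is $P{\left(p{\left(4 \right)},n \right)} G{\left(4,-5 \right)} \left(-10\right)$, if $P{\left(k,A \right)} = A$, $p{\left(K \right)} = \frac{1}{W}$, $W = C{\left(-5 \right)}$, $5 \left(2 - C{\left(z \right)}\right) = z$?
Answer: $-180$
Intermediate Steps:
$C{\left(z \right)} = 2 - \frac{z}{5}$
$W = 3$ ($W = 2 - -1 = 2 + 1 = 3$)
$p{\left(K \right)} = \frac{1}{3}$
$G{\left(h,c \right)} = c + 2 h$ ($G{\left(h,c \right)} = \left(c + h\right) + h = c + 2 h$)
$P{\left(p{\left(4 \right)},n \right)} G{\left(4,-5 \right)} \left(-10\right) = 6 \left(-5 + 2 \cdot 4\right) \left(-10\right) = 6 \left(-5 + 8\right) \left(-10\right) = 6 \cdot 3 \left(-10\right) = 18 \left(-10\right) = -180$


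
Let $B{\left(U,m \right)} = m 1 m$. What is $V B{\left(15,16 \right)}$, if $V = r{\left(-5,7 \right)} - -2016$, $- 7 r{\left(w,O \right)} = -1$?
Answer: $\frac{3612928}{7} \approx 5.1613 \cdot 10^{5}$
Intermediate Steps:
$B{\left(U,m \right)} = m^{2}$ ($B{\left(U,m \right)} = m m = m^{2}$)
$r{\left(w,O \right)} = \frac{1}{7}$ ($r{\left(w,O \right)} = \left(- \frac{1}{7}\right) \left(-1\right) = \frac{1}{7}$)
$V = \frac{14113}{7}$ ($V = \frac{1}{7} - -2016 = \frac{1}{7} + 2016 = \frac{14113}{7} \approx 2016.1$)
$V B{\left(15,16 \right)} = \frac{14113 \cdot 16^{2}}{7} = \frac{14113}{7} \cdot 256 = \frac{3612928}{7}$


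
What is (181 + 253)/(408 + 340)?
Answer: 217/374 ≈ 0.58021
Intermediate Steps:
(181 + 253)/(408 + 340) = 434/748 = 434*(1/748) = 217/374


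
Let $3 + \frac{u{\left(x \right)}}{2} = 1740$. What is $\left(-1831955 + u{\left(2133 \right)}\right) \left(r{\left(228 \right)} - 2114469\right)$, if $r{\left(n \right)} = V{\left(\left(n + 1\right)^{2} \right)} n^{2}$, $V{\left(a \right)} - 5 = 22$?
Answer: $1299868971381$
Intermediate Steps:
$V{\left(a \right)} = 27$ ($V{\left(a \right)} = 5 + 22 = 27$)
$u{\left(x \right)} = 3474$ ($u{\left(x \right)} = -6 + 2 \cdot 1740 = -6 + 3480 = 3474$)
$r{\left(n \right)} = 27 n^{2}$
$\left(-1831955 + u{\left(2133 \right)}\right) \left(r{\left(228 \right)} - 2114469\right) = \left(-1831955 + 3474\right) \left(27 \cdot 228^{2} - 2114469\right) = - 1828481 \left(27 \cdot 51984 - 2114469\right) = - 1828481 \left(1403568 - 2114469\right) = \left(-1828481\right) \left(-710901\right) = 1299868971381$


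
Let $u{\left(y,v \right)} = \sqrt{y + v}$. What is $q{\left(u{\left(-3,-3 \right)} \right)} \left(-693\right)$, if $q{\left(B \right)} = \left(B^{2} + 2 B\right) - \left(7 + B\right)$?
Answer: $9009 - 693 i \sqrt{6} \approx 9009.0 - 1697.5 i$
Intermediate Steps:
$u{\left(y,v \right)} = \sqrt{v + y}$
$q{\left(B \right)} = -7 + B + B^{2}$
$q{\left(u{\left(-3,-3 \right)} \right)} \left(-693\right) = \left(-7 + \sqrt{-3 - 3} + \left(\sqrt{-3 - 3}\right)^{2}\right) \left(-693\right) = \left(-7 + \sqrt{-6} + \left(\sqrt{-6}\right)^{2}\right) \left(-693\right) = \left(-7 + i \sqrt{6} + \left(i \sqrt{6}\right)^{2}\right) \left(-693\right) = \left(-7 + i \sqrt{6} - 6\right) \left(-693\right) = \left(-13 + i \sqrt{6}\right) \left(-693\right) = 9009 - 693 i \sqrt{6}$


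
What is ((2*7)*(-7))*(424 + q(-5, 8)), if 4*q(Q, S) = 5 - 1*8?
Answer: -82957/2 ≈ -41479.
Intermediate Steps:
q(Q, S) = -¾ (q(Q, S) = (5 - 1*8)/4 = (5 - 8)/4 = (¼)*(-3) = -¾)
((2*7)*(-7))*(424 + q(-5, 8)) = ((2*7)*(-7))*(424 - ¾) = (14*(-7))*(1693/4) = -98*1693/4 = -82957/2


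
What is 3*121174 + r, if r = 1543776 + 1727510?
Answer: 3634808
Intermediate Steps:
r = 3271286
3*121174 + r = 3*121174 + 3271286 = 363522 + 3271286 = 3634808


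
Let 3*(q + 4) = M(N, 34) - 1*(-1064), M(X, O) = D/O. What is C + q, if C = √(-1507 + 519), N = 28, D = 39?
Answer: 35807/102 + 2*I*√247 ≈ 351.05 + 31.432*I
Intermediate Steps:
M(X, O) = 39/O
C = 2*I*√247 (C = √(-988) = 2*I*√247 ≈ 31.432*I)
q = 35807/102 (q = -4 + (39/34 - 1*(-1064))/3 = -4 + (39*(1/34) + 1064)/3 = -4 + (39/34 + 1064)/3 = -4 + (⅓)*(36215/34) = -4 + 36215/102 = 35807/102 ≈ 351.05)
C + q = 2*I*√247 + 35807/102 = 35807/102 + 2*I*√247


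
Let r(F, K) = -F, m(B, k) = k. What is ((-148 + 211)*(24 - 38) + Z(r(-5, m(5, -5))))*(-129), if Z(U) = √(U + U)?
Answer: 113778 - 129*√10 ≈ 1.1337e+5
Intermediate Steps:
Z(U) = √2*√U (Z(U) = √(2*U) = √2*√U)
((-148 + 211)*(24 - 38) + Z(r(-5, m(5, -5))))*(-129) = ((-148 + 211)*(24 - 38) + √2*√(-1*(-5)))*(-129) = (63*(-14) + √2*√5)*(-129) = (-882 + √10)*(-129) = 113778 - 129*√10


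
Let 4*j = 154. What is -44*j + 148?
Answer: -1546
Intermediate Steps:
j = 77/2 (j = (¼)*154 = 77/2 ≈ 38.500)
-44*j + 148 = -44*77/2 + 148 = -1694 + 148 = -1546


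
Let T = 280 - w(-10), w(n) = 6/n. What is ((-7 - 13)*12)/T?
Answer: -1200/1403 ≈ -0.85531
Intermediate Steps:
T = 1403/5 (T = 280 - 6/(-10) = 280 - 6*(-1)/10 = 280 - 1*(-⅗) = 280 + ⅗ = 1403/5 ≈ 280.60)
((-7 - 13)*12)/T = ((-7 - 13)*12)/(1403/5) = -20*12*(5/1403) = -240*5/1403 = -1200/1403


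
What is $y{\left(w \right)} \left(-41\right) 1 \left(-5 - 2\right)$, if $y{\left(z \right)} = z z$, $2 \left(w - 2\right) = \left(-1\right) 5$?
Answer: $\frac{287}{4} \approx 71.75$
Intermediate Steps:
$w = - \frac{1}{2}$ ($w = 2 + \frac{\left(-1\right) 5}{2} = 2 + \frac{1}{2} \left(-5\right) = 2 - \frac{5}{2} = - \frac{1}{2} \approx -0.5$)
$y{\left(z \right)} = z^{2}$
$y{\left(w \right)} \left(-41\right) 1 \left(-5 - 2\right) = \left(- \frac{1}{2}\right)^{2} \left(-41\right) 1 \left(-5 - 2\right) = \frac{1}{4} \left(-41\right) 1 \left(-7\right) = \left(- \frac{41}{4}\right) \left(-7\right) = \frac{287}{4}$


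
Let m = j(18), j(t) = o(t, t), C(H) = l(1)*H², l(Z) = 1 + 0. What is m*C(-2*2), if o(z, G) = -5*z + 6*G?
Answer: 288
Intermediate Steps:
l(Z) = 1
C(H) = H² (C(H) = 1*H² = H²)
j(t) = t (j(t) = -5*t + 6*t = t)
m = 18
m*C(-2*2) = 18*(-2*2)² = 18*(-4)² = 18*16 = 288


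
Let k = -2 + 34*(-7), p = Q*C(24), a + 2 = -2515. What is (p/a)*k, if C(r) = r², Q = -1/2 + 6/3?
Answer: 69120/839 ≈ 82.384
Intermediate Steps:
a = -2517 (a = -2 - 2515 = -2517)
Q = 3/2 (Q = -1*½ + 6*(⅓) = -½ + 2 = 3/2 ≈ 1.5000)
p = 864 (p = (3/2)*24² = (3/2)*576 = 864)
k = -240 (k = -2 - 238 = -240)
(p/a)*k = (864/(-2517))*(-240) = (864*(-1/2517))*(-240) = -288/839*(-240) = 69120/839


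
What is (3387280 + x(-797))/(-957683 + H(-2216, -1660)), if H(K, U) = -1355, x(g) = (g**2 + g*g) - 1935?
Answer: -69489/14314 ≈ -4.8546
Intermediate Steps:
x(g) = -1935 + 2*g**2 (x(g) = (g**2 + g**2) - 1935 = 2*g**2 - 1935 = -1935 + 2*g**2)
(3387280 + x(-797))/(-957683 + H(-2216, -1660)) = (3387280 + (-1935 + 2*(-797)**2))/(-957683 - 1355) = (3387280 + (-1935 + 2*635209))/(-959038) = (3387280 + (-1935 + 1270418))*(-1/959038) = (3387280 + 1268483)*(-1/959038) = 4655763*(-1/959038) = -69489/14314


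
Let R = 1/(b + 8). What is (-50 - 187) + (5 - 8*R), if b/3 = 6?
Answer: -3020/13 ≈ -232.31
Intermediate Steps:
b = 18 (b = 3*6 = 18)
R = 1/26 (R = 1/(18 + 8) = 1/26 ≈ 0.038462)
(-50 - 187) + (5 - 8*R) = (-50 - 187) + (5 - 8*1/26) = -237 + (5 - 4/13) = -237 + 61/13 = -3020/13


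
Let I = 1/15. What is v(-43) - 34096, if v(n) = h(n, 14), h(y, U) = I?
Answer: -511439/15 ≈ -34096.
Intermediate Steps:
I = 1/15 ≈ 0.066667
h(y, U) = 1/15
v(n) = 1/15
v(-43) - 34096 = 1/15 - 34096 = -511439/15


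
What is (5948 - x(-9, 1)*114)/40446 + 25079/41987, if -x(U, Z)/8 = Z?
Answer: 93026861/121300443 ≈ 0.76691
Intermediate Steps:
x(U, Z) = -8*Z
(5948 - x(-9, 1)*114)/40446 + 25079/41987 = (5948 - (-8*1)*114)/40446 + 25079/41987 = (5948 - (-8)*114)*(1/40446) + 25079*(1/41987) = (5948 - 1*(-912))*(1/40446) + 25079/41987 = (5948 + 912)*(1/40446) + 25079/41987 = 6860*(1/40446) + 25079/41987 = 490/2889 + 25079/41987 = 93026861/121300443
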